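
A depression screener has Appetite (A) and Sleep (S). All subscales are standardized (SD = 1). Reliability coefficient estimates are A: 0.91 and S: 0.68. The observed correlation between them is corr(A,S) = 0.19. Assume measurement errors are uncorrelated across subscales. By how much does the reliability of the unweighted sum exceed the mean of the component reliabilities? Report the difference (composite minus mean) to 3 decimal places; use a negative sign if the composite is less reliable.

Var(sum) = 2 + 0.38 = 2.38; true-score variance = 1.59 + 0.38 = 1.97; composite reliability = 0.8277.
Mean component reliability = 0.7950.
Difference = 0.8277 − 0.7950 = 0.033.

0.033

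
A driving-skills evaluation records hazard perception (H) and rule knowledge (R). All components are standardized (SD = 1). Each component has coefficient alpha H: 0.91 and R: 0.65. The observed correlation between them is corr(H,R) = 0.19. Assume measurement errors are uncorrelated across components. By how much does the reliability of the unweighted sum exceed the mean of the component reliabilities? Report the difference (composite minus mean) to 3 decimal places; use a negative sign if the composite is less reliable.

Var(sum) = 2 + 0.38 = 2.38; true-score variance = 1.56 + 0.38 = 1.94; composite reliability = 0.8151.
Mean component reliability = 0.7800.
Difference = 0.8151 − 0.7800 = 0.035.

0.035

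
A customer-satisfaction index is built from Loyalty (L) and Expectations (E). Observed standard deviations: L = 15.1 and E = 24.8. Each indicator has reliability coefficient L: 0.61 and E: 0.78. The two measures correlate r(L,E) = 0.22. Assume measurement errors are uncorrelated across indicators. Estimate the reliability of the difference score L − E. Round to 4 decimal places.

0.6694

Var(L−E) = 15.1² + 24.8² − 2·15.1·24.8·0.22 = 843.05 − 164.771 = 678.279.
Under uncorrelated errors the observed covariances equal the true-score covariances, so only the own-variance terms attenuate.
True-score variance = [15.1²·0.61 + 24.8²·0.78] − 164.771 = 618.817 − 164.771 = 454.046.
Reliability = 454.046 / 678.279 = 0.6694.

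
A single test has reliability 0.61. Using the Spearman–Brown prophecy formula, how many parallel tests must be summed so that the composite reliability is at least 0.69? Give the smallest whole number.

k ≥ ρ*(1−ρ₁)/(ρ₁(1−ρ*)) = 0.69·0.39 / (0.61·0.31) = 1.423.
Smallest integer k = 2.

2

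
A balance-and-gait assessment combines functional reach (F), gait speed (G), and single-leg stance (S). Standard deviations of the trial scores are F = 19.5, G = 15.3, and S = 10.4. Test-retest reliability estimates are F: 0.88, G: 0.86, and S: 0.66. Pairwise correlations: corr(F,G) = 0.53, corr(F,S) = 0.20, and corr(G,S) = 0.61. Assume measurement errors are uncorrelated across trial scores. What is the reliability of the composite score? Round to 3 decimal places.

Var(F+G+S) = 19.5² + 15.3² + 10.4² + 2·[19.5·15.3·0.53 + 19.5·10.4·0.20 + 15.3·10.4·0.61] = 722.5 + 591.497 = 1314.
With uncorrelated errors the cross-covariances are all true-score covariance, so they carry over unchanged; only the diagonal terms shrink to ρᵢσᵢ².
True-score variance = [19.5²·0.88 + 15.3²·0.86 + 10.4²·0.66] + 591.497 = 607.323 + 591.497 = 1198.82.
Reliability = 1198.82 / 1314 = 0.912.

0.912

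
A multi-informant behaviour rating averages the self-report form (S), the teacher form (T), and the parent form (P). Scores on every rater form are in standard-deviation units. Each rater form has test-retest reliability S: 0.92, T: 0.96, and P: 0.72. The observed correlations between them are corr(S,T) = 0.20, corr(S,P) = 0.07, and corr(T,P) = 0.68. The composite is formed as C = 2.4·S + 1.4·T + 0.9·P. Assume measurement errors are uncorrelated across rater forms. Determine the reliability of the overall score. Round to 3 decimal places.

0.936

Var(C) = 2.4² + 1.4² + 0.9² + 2·[3.36·0.20 + 2.16·0.07 + 1.26·0.68] = 8.53 + 3.36 = 11.89.
With uncorrelated errors the cross-covariances are all true-score covariance, so they carry over unchanged; only the diagonal terms shrink to ρᵢσᵢ².
True-score variance = [2.4²·0.92 + 1.4²·0.96 + 0.9²·0.72] + 3.36 = 7.764 + 3.36 = 11.124.
Reliability = 11.124 / 11.89 = 0.936.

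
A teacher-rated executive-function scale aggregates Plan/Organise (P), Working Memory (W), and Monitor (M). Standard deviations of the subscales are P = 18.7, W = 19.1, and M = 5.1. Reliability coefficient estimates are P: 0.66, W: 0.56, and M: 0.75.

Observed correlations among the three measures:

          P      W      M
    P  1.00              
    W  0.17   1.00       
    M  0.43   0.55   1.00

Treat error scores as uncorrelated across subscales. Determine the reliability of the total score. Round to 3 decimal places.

0.728

Var(P+W+M) = 18.7² + 19.1² + 5.1² + 2·[18.7·19.1·0.17 + 18.7·5.1·0.43 + 19.1·5.1·0.55] = 740.51 + 310.607 = 1051.12.
Under uncorrelated errors the observed covariances equal the true-score covariances, so only the own-variance terms attenuate.
True-score variance = [18.7²·0.66 + 19.1²·0.56 + 5.1²·0.75] + 310.607 = 454.597 + 310.607 = 765.204.
Reliability = 765.204 / 1051.12 = 0.728.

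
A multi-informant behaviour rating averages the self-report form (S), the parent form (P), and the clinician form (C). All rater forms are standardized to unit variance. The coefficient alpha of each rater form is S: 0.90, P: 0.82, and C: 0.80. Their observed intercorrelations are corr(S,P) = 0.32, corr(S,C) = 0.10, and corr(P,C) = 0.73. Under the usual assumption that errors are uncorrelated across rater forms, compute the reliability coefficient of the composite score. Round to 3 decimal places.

Var(S+P+C) = 3 + 2·[0.32 + 0.10 + 0.73] = 3 + 2.3 = 5.3.
With uncorrelated errors the cross-covariances are all true-score covariance, so they carry over unchanged; only the diagonal terms shrink to ρᵢσᵢ².
True-score variance = [0.90 + 0.82 + 0.80] + 2.3 = 2.52 + 2.3 = 4.82.
Reliability = 4.82 / 5.3 = 0.909.

0.909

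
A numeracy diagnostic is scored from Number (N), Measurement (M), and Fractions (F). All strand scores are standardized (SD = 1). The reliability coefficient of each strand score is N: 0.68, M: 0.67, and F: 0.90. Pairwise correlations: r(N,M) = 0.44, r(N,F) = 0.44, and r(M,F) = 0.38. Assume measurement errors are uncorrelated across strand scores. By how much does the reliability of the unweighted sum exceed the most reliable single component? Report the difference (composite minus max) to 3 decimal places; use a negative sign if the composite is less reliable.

-0.036

Var(sum) = 3 + 2.52 = 5.52; true-score variance = 2.25 + 2.52 = 4.77; composite reliability = 0.8641.
Max component reliability = 0.9000.
Difference = 0.8641 − 0.9000 = -0.036.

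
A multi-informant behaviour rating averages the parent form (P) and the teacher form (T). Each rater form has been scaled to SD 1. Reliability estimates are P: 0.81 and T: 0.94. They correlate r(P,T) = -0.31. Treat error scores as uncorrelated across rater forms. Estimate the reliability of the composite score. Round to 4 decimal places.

Var(P+T) = 2 + 2·[(-0.31)] = 2 − 0.62 = 1.38.
Because errors are independent across components, Cov(Tᵢ,Tⱼ) = Cov(Xᵢ,Xⱼ); the off-diagonal part of the true-score variance is the same as above.
True-score variance = [0.81 + 0.94] − 0.62 = 1.75 − 0.62 = 1.13.
Reliability = 1.13 / 1.38 = 0.8188.

0.8188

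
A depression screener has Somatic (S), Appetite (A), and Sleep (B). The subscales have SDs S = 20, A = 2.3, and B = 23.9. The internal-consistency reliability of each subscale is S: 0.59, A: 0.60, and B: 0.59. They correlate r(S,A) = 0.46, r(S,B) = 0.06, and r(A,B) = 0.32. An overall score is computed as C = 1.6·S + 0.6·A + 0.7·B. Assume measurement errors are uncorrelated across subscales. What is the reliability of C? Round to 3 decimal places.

Var(C) = 1.6²·20² + 0.6²·2.3² + 0.7²·23.9² + 2·[0.96·20·2.3·0.46 + 1.12·20·23.9·0.06 + 0.42·2.3·23.9·0.32] = 1305.8 + 119.646 = 1425.44.
Under uncorrelated errors the observed covariances equal the true-score covariances, so only the own-variance terms attenuate.
True-score variance = [1.6²·20²·0.59 + 0.6²·2.3²·0.60 + 0.7²·23.9²·0.59] + 119.646 = 770.439 + 119.646 = 890.086.
Reliability = 890.086 / 1425.44 = 0.624.

0.624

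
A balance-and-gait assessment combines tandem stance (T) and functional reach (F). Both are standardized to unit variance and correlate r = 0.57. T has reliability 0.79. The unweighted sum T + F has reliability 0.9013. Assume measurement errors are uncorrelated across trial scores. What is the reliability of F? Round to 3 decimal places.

Var(T+F) = 2 + 2·0.57 = 3.140.
True-score variance = ρ_T + ρ_F + 2·0.57, so 0.9013 = (0.79 + ρ_F + 1.14) / 3.140.
ρ_F = 0.9013·3.140 − 0.79 − 1.14 = 0.900.

0.900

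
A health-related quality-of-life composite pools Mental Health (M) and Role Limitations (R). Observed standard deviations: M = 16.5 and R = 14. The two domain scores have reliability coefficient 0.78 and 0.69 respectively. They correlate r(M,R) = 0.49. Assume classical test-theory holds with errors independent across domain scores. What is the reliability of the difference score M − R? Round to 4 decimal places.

0.5012

Var(M−R) = 16.5² + 14² − 2·16.5·14·0.49 = 468.25 − 226.38 = 241.87.
Under uncorrelated errors the observed covariances equal the true-score covariances, so only the own-variance terms attenuate.
True-score variance = [16.5²·0.78 + 14²·0.69] − 226.38 = 347.595 − 226.38 = 121.215.
Reliability = 121.215 / 241.87 = 0.5012.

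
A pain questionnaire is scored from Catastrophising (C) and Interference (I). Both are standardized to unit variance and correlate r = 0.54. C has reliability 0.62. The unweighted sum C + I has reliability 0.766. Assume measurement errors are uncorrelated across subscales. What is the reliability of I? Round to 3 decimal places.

Var(C+I) = 2 + 2·0.54 = 3.080.
True-score variance = ρ_C + ρ_I + 2·0.54, so 0.766 = (0.62 + ρ_I + 1.08) / 3.080.
ρ_I = 0.766·3.080 − 0.62 − 1.08 = 0.659.

0.659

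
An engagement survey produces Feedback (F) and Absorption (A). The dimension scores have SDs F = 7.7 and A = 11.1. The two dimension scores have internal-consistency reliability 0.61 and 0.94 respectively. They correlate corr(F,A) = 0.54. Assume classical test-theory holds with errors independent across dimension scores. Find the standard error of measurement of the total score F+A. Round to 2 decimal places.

Var(total) = 182.5 + 92.3076 = 274.808.
True-score variance = 151.984 + 92.3076 = 244.292, so reliability = 0.8890.
Error variance = 274.808 − 244.292 = 30.5157; SEM = √30.5157 = 5.52.

5.52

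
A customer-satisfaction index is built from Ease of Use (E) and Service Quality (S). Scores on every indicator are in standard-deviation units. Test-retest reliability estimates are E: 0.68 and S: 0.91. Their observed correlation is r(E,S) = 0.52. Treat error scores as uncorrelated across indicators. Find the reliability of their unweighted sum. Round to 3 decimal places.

0.865

Var(E+S) = 2 + 2·[0.52] = 2 + 1.04 = 3.04.
Because errors are independent across components, Cov(Tᵢ,Tⱼ) = Cov(Xᵢ,Xⱼ); the off-diagonal part of the true-score variance is the same as above.
True-score variance = [0.68 + 0.91] + 1.04 = 1.59 + 1.04 = 2.63.
Reliability = 2.63 / 3.04 = 0.865.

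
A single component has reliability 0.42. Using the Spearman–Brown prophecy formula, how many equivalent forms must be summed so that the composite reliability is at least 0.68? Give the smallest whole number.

k ≥ ρ*(1−ρ₁)/(ρ₁(1−ρ*)) = 0.68·0.58 / (0.42·0.32) = 2.935.
Smallest integer k = 3.

3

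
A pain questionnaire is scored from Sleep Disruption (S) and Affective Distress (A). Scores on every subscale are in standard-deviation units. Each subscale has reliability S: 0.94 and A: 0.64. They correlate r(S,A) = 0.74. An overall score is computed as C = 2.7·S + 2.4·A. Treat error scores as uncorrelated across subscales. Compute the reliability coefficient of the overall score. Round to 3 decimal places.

0.889

Var(C) = 2.7² + 2.4² + 2·[6.48·0.74] = 13.05 + 9.5904 = 22.6404.
Under uncorrelated errors the observed covariances equal the true-score covariances, so only the own-variance terms attenuate.
True-score variance = [2.7²·0.94 + 2.4²·0.64] + 9.5904 = 10.539 + 9.5904 = 20.1294.
Reliability = 20.1294 / 22.6404 = 0.889.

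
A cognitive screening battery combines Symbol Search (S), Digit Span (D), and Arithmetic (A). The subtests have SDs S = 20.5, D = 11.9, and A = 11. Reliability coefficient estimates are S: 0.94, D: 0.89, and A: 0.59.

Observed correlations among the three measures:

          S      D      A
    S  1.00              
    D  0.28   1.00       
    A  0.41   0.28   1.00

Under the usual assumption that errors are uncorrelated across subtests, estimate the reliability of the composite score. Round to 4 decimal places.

Var(S+D+A) = 20.5² + 11.9² + 11² + 2·[20.5·11.9·0.28 + 20.5·11·0.41 + 11.9·11·0.28] = 682.86 + 394.826 = 1077.69.
With uncorrelated errors the cross-covariances are all true-score covariance, so they carry over unchanged; only the diagonal terms shrink to ρᵢσᵢ².
True-score variance = [20.5²·0.94 + 11.9²·0.89 + 11²·0.59] + 394.826 = 592.458 + 394.826 = 987.284.
Reliability = 987.284 / 1077.69 = 0.9161.

0.9161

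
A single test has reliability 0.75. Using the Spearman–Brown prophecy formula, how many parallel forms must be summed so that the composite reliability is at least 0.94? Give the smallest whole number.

6

k ≥ ρ*(1−ρ₁)/(ρ₁(1−ρ*)) = 0.94·0.25 / (0.75·0.06) = 5.222.
Smallest integer k = 6.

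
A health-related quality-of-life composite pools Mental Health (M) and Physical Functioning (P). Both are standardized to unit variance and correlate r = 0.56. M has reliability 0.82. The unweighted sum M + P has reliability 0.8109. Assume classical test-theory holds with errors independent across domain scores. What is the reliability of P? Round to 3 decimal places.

Var(M+P) = 2 + 2·0.56 = 3.120.
True-score variance = ρ_M + ρ_P + 2·0.56, so 0.8109 = (0.82 + ρ_P + 1.12) / 3.120.
ρ_P = 0.8109·3.120 − 0.82 − 1.12 = 0.590.

0.590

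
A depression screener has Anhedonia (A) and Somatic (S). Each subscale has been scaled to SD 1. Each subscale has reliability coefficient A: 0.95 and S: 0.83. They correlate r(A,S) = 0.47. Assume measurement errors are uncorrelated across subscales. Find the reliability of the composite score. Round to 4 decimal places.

0.9252

Var(A+S) = 2 + 2·[0.47] = 2 + 0.94 = 2.94.
Under uncorrelated errors the observed covariances equal the true-score covariances, so only the own-variance terms attenuate.
True-score variance = [0.95 + 0.83] + 0.94 = 1.78 + 0.94 = 2.72.
Reliability = 2.72 / 2.94 = 0.9252.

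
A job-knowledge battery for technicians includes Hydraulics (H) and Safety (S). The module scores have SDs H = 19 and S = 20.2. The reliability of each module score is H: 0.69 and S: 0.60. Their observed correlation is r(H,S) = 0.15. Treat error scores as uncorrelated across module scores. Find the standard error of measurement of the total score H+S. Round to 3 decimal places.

16.587

Var(total) = 769.04 + 115.14 = 884.18.
True-score variance = 493.914 + 115.14 = 609.054, so reliability = 0.6888.
Error variance = 884.18 − 609.054 = 275.126; SEM = √275.126 = 16.587.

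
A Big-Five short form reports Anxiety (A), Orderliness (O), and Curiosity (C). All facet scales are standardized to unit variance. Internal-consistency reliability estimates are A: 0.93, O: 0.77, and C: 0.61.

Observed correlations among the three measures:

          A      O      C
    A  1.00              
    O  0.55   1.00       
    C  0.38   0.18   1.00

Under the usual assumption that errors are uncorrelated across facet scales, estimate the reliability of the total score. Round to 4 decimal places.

0.8678

Var(A+O+C) = 3 + 2·[0.55 + 0.38 + 0.18] = 3 + 2.22 = 5.22.
With uncorrelated errors the cross-covariances are all true-score covariance, so they carry over unchanged; only the diagonal terms shrink to ρᵢσᵢ².
True-score variance = [0.93 + 0.77 + 0.61] + 2.22 = 2.31 + 2.22 = 4.53.
Reliability = 4.53 / 5.22 = 0.8678.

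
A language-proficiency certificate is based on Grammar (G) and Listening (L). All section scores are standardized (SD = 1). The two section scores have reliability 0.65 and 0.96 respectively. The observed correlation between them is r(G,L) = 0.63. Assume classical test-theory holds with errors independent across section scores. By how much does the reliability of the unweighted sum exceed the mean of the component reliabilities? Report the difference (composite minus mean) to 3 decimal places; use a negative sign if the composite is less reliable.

0.075

Var(sum) = 2 + 1.26 = 3.26; true-score variance = 1.61 + 1.26 = 2.87; composite reliability = 0.8804.
Mean component reliability = 0.8050.
Difference = 0.8804 − 0.8050 = 0.075.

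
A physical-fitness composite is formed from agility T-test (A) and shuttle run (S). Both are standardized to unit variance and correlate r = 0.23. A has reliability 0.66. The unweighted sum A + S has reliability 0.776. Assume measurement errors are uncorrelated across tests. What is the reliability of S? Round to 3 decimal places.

0.789

Var(A+S) = 2 + 2·0.23 = 2.460.
True-score variance = ρ_A + ρ_S + 2·0.23, so 0.776 = (0.66 + ρ_S + 0.46) / 2.460.
ρ_S = 0.776·2.460 − 0.66 − 0.46 = 0.789.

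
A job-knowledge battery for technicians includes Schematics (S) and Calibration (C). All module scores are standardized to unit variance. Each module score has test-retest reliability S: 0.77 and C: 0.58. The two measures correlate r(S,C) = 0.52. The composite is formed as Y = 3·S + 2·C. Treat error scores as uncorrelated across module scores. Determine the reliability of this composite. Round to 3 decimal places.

Var(Y) = 3² + 2² + 2·[6·0.52] = 13 + 6.24 = 19.24.
Because errors are independent across components, Cov(Tᵢ,Tⱼ) = Cov(Xᵢ,Xⱼ); the off-diagonal part of the true-score variance is the same as above.
True-score variance = [3²·0.77 + 2²·0.58] + 6.24 = 9.25 + 6.24 = 15.49.
Reliability = 15.49 / 19.24 = 0.805.

0.805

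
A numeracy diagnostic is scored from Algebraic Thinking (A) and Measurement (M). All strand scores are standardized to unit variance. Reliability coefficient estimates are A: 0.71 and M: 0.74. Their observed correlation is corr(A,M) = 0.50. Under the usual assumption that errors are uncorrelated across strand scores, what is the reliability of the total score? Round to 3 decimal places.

0.817

Var(A+M) = 2 + 2·[0.50] = 2 + 1 = 3.
Under uncorrelated errors the observed covariances equal the true-score covariances, so only the own-variance terms attenuate.
True-score variance = [0.71 + 0.74] + 1 = 1.45 + 1 = 2.45.
Reliability = 2.45 / 3 = 0.817.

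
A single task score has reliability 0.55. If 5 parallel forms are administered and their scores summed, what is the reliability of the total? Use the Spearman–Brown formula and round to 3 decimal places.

0.859

ρ_k = kρ / (1 + (k−1)ρ) = 5·0.55 / (1 + 4·0.55) = 2.750 / 3.200 = 0.859.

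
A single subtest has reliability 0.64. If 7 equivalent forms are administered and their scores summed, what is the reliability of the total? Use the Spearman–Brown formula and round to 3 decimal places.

0.926

ρ_k = kρ / (1 + (k−1)ρ) = 7·0.64 / (1 + 6·0.64) = 4.480 / 4.840 = 0.926.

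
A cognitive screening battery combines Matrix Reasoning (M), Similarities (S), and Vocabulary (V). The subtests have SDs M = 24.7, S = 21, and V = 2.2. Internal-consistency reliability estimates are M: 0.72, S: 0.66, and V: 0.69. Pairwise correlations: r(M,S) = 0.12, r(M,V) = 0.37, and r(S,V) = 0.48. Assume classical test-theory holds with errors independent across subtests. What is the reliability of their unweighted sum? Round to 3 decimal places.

0.745

Var(M+S+V) = 24.7² + 21² + 2.2² + 2·[24.7·21·0.12 + 24.7·2.2·0.37 + 21·2.2·0.48] = 1055.93 + 209.052 = 1264.98.
With uncorrelated errors the cross-covariances are all true-score covariance, so they carry over unchanged; only the diagonal terms shrink to ρᵢσᵢ².
True-score variance = [24.7²·0.72 + 21²·0.66 + 2.2²·0.69] + 209.052 = 733.664 + 209.052 = 942.716.
Reliability = 942.716 / 1264.98 = 0.745.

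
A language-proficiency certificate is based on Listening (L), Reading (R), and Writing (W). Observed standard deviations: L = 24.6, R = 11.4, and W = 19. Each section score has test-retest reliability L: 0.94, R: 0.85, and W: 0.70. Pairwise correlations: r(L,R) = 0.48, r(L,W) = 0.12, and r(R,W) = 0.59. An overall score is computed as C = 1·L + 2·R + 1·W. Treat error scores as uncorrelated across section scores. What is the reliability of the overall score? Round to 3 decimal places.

0.916

Var(C) = 24.6² + 2²·11.4² + 19² + 2·[2·24.6·11.4·0.48 + 24.6·19·0.12 + 2·11.4·19·0.59] = 1486 + 1161.8 = 2647.8.
With uncorrelated errors the cross-covariances are all true-score covariance, so they carry over unchanged; only the diagonal terms shrink to ρᵢσᵢ².
True-score variance = [24.6²·0.94 + 2²·11.4²·0.85 + 19²·0.70] + 1161.8 = 1263.41 + 1161.8 = 2425.21.
Reliability = 2425.21 / 2647.8 = 0.916.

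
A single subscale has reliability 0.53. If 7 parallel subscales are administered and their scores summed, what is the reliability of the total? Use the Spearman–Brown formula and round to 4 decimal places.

ρ_k = kρ / (1 + (k−1)ρ) = 7·0.53 / (1 + 6·0.53) = 3.710 / 4.180 = 0.8876.

0.8876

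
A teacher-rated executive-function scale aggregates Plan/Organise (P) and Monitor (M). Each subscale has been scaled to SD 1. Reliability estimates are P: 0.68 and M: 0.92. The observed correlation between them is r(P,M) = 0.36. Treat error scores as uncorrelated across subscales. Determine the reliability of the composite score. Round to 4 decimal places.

0.8529

Var(P+M) = 2 + 2·[0.36] = 2 + 0.72 = 2.72.
Under uncorrelated errors the observed covariances equal the true-score covariances, so only the own-variance terms attenuate.
True-score variance = [0.68 + 0.92] + 0.72 = 1.6 + 0.72 = 2.32.
Reliability = 2.32 / 2.72 = 0.8529.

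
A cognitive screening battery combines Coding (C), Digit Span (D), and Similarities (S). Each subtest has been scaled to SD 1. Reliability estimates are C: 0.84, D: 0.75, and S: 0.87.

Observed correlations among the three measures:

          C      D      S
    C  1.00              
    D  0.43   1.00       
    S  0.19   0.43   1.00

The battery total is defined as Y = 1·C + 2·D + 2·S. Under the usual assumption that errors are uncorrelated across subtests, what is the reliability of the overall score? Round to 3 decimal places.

0.887

Var(Y) = 1 + 2² + 2² + 2·[2·0.43 + 2·0.19 + 4·0.43] = 9 + 5.92 = 14.92.
With uncorrelated errors the cross-covariances are all true-score covariance, so they carry over unchanged; only the diagonal terms shrink to ρᵢσᵢ².
True-score variance = [0.84 + 2²·0.75 + 2²·0.87] + 5.92 = 7.32 + 5.92 = 13.24.
Reliability = 13.24 / 14.92 = 0.887.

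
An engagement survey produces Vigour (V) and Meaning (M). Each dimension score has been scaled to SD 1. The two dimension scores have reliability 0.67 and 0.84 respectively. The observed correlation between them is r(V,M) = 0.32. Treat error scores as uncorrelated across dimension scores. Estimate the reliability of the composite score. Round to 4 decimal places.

0.8144

Var(V+M) = 2 + 2·[0.32] = 2 + 0.64 = 2.64.
Because errors are independent across components, Cov(Tᵢ,Tⱼ) = Cov(Xᵢ,Xⱼ); the off-diagonal part of the true-score variance is the same as above.
True-score variance = [0.67 + 0.84] + 0.64 = 1.51 + 0.64 = 2.15.
Reliability = 2.15 / 2.64 = 0.8144.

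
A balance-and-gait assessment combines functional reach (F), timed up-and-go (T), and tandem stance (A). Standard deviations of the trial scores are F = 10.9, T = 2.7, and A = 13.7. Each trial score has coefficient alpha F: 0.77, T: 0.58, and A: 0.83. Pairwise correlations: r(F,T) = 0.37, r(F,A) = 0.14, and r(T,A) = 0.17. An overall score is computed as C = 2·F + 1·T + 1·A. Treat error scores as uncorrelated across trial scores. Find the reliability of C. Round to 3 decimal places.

Var(C) = 2²·10.9² + 2.7² + 13.7² + 2·[2·10.9·2.7·0.37 + 2·10.9·13.7·0.14 + 2.7·13.7·0.17] = 670.22 + 139.758 = 809.978.
Under uncorrelated errors the observed covariances equal the true-score covariances, so only the own-variance terms attenuate.
True-score variance = [2²·10.9²·0.77 + 2.7²·0.58 + 13.7²·0.83] + 139.758 = 525.946 + 139.758 = 665.703.
Reliability = 665.703 / 809.978 = 0.822.

0.822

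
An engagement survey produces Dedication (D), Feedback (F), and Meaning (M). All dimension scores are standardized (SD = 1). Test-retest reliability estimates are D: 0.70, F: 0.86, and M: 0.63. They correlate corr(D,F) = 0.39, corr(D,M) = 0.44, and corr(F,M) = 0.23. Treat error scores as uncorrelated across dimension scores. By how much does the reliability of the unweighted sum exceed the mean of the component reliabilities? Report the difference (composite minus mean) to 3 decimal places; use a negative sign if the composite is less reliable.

0.112

Var(sum) = 3 + 2.12 = 5.12; true-score variance = 2.19 + 2.12 = 4.31; composite reliability = 0.8418.
Mean component reliability = 0.7300.
Difference = 0.8418 − 0.7300 = 0.112.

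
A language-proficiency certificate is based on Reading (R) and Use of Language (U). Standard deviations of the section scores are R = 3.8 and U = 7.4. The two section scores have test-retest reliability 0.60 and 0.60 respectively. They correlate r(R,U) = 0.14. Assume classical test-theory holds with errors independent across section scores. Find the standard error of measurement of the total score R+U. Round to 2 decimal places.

Var(total) = 69.2 + 7.8736 = 77.0736.
True-score variance = 41.52 + 7.8736 = 49.3936, so reliability = 0.6409.
Error variance = 77.0736 − 49.3936 = 27.68; SEM = √27.68 = 5.26.

5.26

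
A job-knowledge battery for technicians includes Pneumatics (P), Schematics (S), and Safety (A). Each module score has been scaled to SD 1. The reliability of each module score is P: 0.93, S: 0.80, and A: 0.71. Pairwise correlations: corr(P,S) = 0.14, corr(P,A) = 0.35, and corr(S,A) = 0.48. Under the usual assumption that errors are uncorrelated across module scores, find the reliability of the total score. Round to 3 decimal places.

Var(P+S+A) = 3 + 2·[0.14 + 0.35 + 0.48] = 3 + 1.94 = 4.94.
Because errors are independent across components, Cov(Tᵢ,Tⱼ) = Cov(Xᵢ,Xⱼ); the off-diagonal part of the true-score variance is the same as above.
True-score variance = [0.93 + 0.80 + 0.71] + 1.94 = 2.44 + 1.94 = 4.38.
Reliability = 4.38 / 4.94 = 0.887.

0.887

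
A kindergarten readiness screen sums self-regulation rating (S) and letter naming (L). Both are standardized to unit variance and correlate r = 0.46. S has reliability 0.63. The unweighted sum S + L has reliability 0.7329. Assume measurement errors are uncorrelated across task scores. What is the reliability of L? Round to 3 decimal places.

0.590

Var(S+L) = 2 + 2·0.46 = 2.920.
True-score variance = ρ_S + ρ_L + 2·0.46, so 0.7329 = (0.63 + ρ_L + 0.92) / 2.920.
ρ_L = 0.7329·2.920 − 0.63 − 0.92 = 0.590.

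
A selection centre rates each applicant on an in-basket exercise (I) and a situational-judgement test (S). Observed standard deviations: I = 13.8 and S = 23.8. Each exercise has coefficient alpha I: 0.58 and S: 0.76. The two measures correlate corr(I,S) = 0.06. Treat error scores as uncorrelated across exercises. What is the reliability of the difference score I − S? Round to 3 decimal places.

Var(I−S) = 13.8² + 23.8² − 2·13.8·23.8·0.06 = 756.88 − 39.4128 = 717.467.
Under uncorrelated errors the observed covariances equal the true-score covariances, so only the own-variance terms attenuate.
True-score variance = [13.8²·0.58 + 23.8²·0.76] − 39.4128 = 540.95 − 39.4128 = 501.537.
Reliability = 501.537 / 717.467 = 0.699.

0.699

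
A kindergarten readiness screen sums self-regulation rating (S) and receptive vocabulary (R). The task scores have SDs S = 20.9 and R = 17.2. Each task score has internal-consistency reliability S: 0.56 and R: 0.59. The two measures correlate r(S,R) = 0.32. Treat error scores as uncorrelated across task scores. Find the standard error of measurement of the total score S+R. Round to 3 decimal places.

17.706

Var(total) = 732.65 + 230.067 = 962.717.
True-score variance = 419.159 + 230.067 = 649.226, so reliability = 0.6744.
Error variance = 962.717 − 649.226 = 313.491; SEM = √313.491 = 17.706.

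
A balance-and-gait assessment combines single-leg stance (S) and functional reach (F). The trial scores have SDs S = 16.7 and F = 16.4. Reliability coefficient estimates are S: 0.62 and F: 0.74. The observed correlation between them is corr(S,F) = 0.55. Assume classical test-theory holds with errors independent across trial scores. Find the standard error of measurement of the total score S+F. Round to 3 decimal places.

13.263

Var(total) = 547.85 + 301.268 = 849.118.
True-score variance = 371.942 + 301.268 = 673.21, so reliability = 0.7928.
Error variance = 849.118 − 673.21 = 175.908; SEM = √175.908 = 13.263.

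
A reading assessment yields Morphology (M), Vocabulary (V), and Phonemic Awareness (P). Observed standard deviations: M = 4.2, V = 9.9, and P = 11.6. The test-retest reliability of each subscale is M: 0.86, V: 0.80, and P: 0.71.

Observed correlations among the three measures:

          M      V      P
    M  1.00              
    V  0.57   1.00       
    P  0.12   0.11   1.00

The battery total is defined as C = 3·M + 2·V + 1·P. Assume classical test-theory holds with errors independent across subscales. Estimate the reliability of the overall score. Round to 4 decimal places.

Var(C) = 3²·4.2² + 2²·9.9² + 11.6² + 2·[6·4.2·9.9·0.57 + 3·4.2·11.6·0.12 + 2·9.9·11.6·0.11] = 685.36 + 370.015 = 1055.38.
Because errors are independent across components, Cov(Tᵢ,Tⱼ) = Cov(Xᵢ,Xⱼ); the off-diagonal part of the true-score variance is the same as above.
True-score variance = [3²·4.2²·0.86 + 2²·9.9²·0.80 + 11.6²·0.71] + 370.015 = 545.703 + 370.015 = 915.718.
Reliability = 915.718 / 1055.38 = 0.8677.

0.8677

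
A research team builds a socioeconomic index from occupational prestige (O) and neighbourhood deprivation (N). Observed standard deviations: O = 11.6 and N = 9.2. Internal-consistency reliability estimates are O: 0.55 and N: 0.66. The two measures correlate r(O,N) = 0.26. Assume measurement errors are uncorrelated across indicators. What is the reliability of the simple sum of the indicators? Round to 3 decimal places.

0.675

Var(O+N) = 11.6² + 9.2² + 2·[11.6·9.2·0.26] = 219.2 + 55.4944 = 274.694.
Under uncorrelated errors the observed covariances equal the true-score covariances, so only the own-variance terms attenuate.
True-score variance = [11.6²·0.55 + 9.2²·0.66] + 55.4944 = 129.87 + 55.4944 = 185.365.
Reliability = 185.365 / 274.694 = 0.675.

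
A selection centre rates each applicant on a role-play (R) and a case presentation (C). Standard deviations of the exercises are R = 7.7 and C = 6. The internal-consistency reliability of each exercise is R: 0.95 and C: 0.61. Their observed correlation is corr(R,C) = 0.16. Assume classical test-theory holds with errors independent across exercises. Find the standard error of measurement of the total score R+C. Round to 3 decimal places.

Var(total) = 95.29 + 14.784 = 110.074.
True-score variance = 78.2855 + 14.784 = 93.0695, so reliability = 0.8455.
Error variance = 110.074 − 93.0695 = 17.0045; SEM = √17.0045 = 4.124.

4.124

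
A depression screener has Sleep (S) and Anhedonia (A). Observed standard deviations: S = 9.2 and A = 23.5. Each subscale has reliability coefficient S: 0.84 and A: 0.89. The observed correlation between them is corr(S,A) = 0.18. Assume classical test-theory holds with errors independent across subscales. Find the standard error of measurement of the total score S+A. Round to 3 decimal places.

Var(total) = 636.89 + 77.832 = 714.722.
True-score variance = 562.6 + 77.832 = 640.432, so reliability = 0.8961.
Error variance = 714.722 − 640.432 = 74.2899; SEM = √74.2899 = 8.619.

8.619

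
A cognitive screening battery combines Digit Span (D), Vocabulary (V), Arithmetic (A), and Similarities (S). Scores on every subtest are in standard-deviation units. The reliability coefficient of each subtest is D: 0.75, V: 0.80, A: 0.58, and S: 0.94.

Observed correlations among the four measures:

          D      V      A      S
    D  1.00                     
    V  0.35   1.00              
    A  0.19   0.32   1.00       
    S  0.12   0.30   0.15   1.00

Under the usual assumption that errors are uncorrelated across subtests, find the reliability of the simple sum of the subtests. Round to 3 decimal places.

0.864

Var(D+V+A+S) = 4 + 2·[0.35 + 0.19 + 0.12 + 0.32 + 0.30 + 0.15] = 4 + 2.86 = 6.86.
With uncorrelated errors the cross-covariances are all true-score covariance, so they carry over unchanged; only the diagonal terms shrink to ρᵢσᵢ².
True-score variance = [0.75 + 0.80 + 0.58 + 0.94] + 2.86 = 3.07 + 2.86 = 5.93.
Reliability = 5.93 / 6.86 = 0.864.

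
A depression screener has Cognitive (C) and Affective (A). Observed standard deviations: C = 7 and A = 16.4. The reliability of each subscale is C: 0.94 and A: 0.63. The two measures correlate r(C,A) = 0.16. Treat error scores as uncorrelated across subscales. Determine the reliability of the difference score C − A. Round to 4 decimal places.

Var(C−A) = 7² + 16.4² − 2·7·16.4·0.16 = 317.96 − 36.736 = 281.224.
Under uncorrelated errors the observed covariances equal the true-score covariances, so only the own-variance terms attenuate.
True-score variance = [7²·0.94 + 16.4²·0.63] − 36.736 = 215.505 − 36.736 = 178.769.
Reliability = 178.769 / 281.224 = 0.6357.

0.6357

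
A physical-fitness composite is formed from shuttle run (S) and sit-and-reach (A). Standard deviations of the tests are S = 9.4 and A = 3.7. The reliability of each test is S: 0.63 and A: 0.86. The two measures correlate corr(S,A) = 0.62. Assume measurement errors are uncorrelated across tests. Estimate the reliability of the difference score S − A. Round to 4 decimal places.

0.4126

Var(S−A) = 9.4² + 3.7² − 2·9.4·3.7·0.62 = 102.05 − 43.1272 = 58.9228.
With uncorrelated errors the cross-covariances are all true-score covariance, so they carry over unchanged; only the diagonal terms shrink to ρᵢσᵢ².
True-score variance = [9.4²·0.63 + 3.7²·0.86] − 43.1272 = 67.4402 − 43.1272 = 24.313.
Reliability = 24.313 / 58.9228 = 0.4126.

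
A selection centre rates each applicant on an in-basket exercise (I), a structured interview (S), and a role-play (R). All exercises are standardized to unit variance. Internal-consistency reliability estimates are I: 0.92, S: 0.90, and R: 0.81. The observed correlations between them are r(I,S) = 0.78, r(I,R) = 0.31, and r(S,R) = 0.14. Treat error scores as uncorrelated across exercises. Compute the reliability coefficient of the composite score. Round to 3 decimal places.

Var(I+S+R) = 3 + 2·[0.78 + 0.31 + 0.14] = 3 + 2.46 = 5.46.
With uncorrelated errors the cross-covariances are all true-score covariance, so they carry over unchanged; only the diagonal terms shrink to ρᵢσᵢ².
True-score variance = [0.92 + 0.90 + 0.81] + 2.46 = 2.63 + 2.46 = 5.09.
Reliability = 5.09 / 5.46 = 0.932.

0.932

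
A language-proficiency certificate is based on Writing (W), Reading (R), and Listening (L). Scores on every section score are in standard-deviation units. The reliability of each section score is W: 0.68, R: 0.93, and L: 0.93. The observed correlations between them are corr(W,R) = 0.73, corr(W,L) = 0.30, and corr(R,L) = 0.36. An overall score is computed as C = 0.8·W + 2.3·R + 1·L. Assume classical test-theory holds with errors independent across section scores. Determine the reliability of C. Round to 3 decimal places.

0.945

Var(C) = 0.8² + 2.3² + 1 + 2·[1.84·0.73 + 0.8·0.30 + 2.3·0.36] = 6.93 + 4.8224 = 11.7524.
Under uncorrelated errors the observed covariances equal the true-score covariances, so only the own-variance terms attenuate.
True-score variance = [0.8²·0.68 + 2.3²·0.93 + 0.93] + 4.8224 = 6.2849 + 4.8224 = 11.1073.
Reliability = 11.1073 / 11.7524 = 0.945.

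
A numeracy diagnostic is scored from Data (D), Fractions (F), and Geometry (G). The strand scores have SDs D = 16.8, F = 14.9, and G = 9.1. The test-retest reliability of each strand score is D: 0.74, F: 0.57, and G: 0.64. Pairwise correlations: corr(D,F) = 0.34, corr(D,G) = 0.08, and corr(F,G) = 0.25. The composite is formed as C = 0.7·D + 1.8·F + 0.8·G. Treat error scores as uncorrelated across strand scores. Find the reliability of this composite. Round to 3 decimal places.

0.705

Var(C) = 0.7²·16.8² + 1.8²·14.9² + 0.8²·9.1² + 2·[1.26·16.8·14.9·0.34 + 0.56·16.8·9.1·0.08 + 1.44·14.9·9.1·0.25] = 910.608 + 325.797 = 1236.41.
With uncorrelated errors the cross-covariances are all true-score covariance, so they carry over unchanged; only the diagonal terms shrink to ρᵢσᵢ².
True-score variance = [0.7²·16.8²·0.74 + 1.8²·14.9²·0.57 + 0.8²·9.1²·0.64] + 325.797 = 546.267 + 325.797 = 872.064.
Reliability = 872.064 / 1236.41 = 0.705.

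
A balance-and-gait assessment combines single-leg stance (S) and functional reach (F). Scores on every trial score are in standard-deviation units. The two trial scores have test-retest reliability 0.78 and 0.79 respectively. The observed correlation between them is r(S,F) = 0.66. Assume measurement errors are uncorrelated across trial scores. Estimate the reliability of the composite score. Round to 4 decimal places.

0.8705

Var(S+F) = 2 + 2·[0.66] = 2 + 1.32 = 3.32.
With uncorrelated errors the cross-covariances are all true-score covariance, so they carry over unchanged; only the diagonal terms shrink to ρᵢσᵢ².
True-score variance = [0.78 + 0.79] + 1.32 = 1.57 + 1.32 = 2.89.
Reliability = 2.89 / 3.32 = 0.8705.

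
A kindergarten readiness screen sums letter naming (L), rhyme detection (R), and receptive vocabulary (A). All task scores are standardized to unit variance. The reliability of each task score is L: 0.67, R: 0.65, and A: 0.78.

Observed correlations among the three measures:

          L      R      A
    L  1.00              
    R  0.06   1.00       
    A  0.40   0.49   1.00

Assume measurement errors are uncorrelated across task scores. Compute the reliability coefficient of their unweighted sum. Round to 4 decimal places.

Var(L+R+A) = 3 + 2·[0.06 + 0.40 + 0.49] = 3 + 1.9 = 4.9.
Because errors are independent across components, Cov(Tᵢ,Tⱼ) = Cov(Xᵢ,Xⱼ); the off-diagonal part of the true-score variance is the same as above.
True-score variance = [0.67 + 0.65 + 0.78] + 1.9 = 2.1 + 1.9 = 4.
Reliability = 4 / 4.9 = 0.8163.

0.8163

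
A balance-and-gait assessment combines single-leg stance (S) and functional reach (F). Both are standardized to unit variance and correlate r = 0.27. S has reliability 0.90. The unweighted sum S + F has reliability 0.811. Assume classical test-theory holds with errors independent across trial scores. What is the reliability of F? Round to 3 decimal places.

0.620

Var(S+F) = 2 + 2·0.27 = 2.540.
True-score variance = ρ_S + ρ_F + 2·0.27, so 0.811 = (0.90 + ρ_F + 0.54) / 2.540.
ρ_F = 0.811·2.540 − 0.90 − 0.54 = 0.620.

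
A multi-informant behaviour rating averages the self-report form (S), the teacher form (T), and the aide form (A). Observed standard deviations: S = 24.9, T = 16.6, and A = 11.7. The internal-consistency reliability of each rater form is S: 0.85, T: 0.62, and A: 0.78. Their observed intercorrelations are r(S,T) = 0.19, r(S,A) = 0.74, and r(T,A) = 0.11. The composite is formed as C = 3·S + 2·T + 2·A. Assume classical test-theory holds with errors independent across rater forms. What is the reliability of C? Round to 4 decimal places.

Var(C) = 3²·24.9² + 2²·16.6² + 2²·11.7² + 2·[6·24.9·16.6·0.19 + 6·24.9·11.7·0.74 + 4·16.6·11.7·0.11] = 7229.89 + 3700.34 = 10930.2.
Because errors are independent across components, Cov(Tᵢ,Tⱼ) = Cov(Xᵢ,Xⱼ); the off-diagonal part of the true-score variance is the same as above.
True-score variance = [3²·24.9²·0.85 + 2²·16.6²·0.62 + 2²·11.7²·0.78] + 3700.34 = 5853.56 + 3700.34 = 9553.9.
Reliability = 9553.9 / 10930.2 = 0.8741.

0.8741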